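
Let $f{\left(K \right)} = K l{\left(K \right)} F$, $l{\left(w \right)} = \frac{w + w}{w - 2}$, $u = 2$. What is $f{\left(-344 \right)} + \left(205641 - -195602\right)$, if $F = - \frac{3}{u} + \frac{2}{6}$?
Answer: $\frac{208659293}{519} \approx 4.0204 \cdot 10^{5}$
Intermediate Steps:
$F = - \frac{7}{6}$ ($F = - \frac{3}{2} + \frac{2}{6} = \left(-3\right) \frac{1}{2} + 2 \cdot \frac{1}{6} = - \frac{3}{2} + \frac{1}{3} = - \frac{7}{6} \approx -1.1667$)
$l{\left(w \right)} = \frac{2 w}{-2 + w}$
$f{\left(K \right)} = - \frac{7 K^{2}}{3 \left(-2 + K\right)}$ ($f{\left(K \right)} = K \frac{2 K}{-2 + K} \left(- \frac{7}{6}\right) = \frac{2 K^{2}}{-2 + K} \left(- \frac{7}{6}\right) = - \frac{7 K^{2}}{3 \left(-2 + K\right)}$)
$f{\left(-344 \right)} + \left(205641 - -195602\right) = - \frac{7 \left(-344\right)^{2}}{-6 + 3 \left(-344\right)} + \left(205641 - -195602\right) = \left(-7\right) 118336 \frac{1}{-6 - 1032} + \left(205641 + 195602\right) = \left(-7\right) 118336 \frac{1}{-1038} + 401243 = \left(-7\right) 118336 \left(- \frac{1}{1038}\right) + 401243 = \frac{414176}{519} + 401243 = \frac{208659293}{519}$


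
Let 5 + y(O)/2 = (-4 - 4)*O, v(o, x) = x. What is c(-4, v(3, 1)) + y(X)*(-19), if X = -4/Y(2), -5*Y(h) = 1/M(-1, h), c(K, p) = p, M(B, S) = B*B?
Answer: 6271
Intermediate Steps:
M(B, S) = B²
Y(h) = -⅕ (Y(h) = -1/(5*((-1)²)) = -⅕/1 = -⅕*1 = -⅕)
X = 20 (X = -4/(-⅕) = -4*(-5) = 20)
y(O) = -10 - 16*O (y(O) = -10 + 2*((-4 - 4)*O) = -10 + 2*(-8*O) = -10 - 16*O)
c(-4, v(3, 1)) + y(X)*(-19) = 1 + (-10 - 16*20)*(-19) = 1 + (-10 - 320)*(-19) = 1 - 330*(-19) = 1 + 6270 = 6271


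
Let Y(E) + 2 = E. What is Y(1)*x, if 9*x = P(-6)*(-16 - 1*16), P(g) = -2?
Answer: -64/9 ≈ -7.1111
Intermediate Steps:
Y(E) = -2 + E
x = 64/9 (x = (-2*(-16 - 1*16))/9 = (-2*(-16 - 16))/9 = (-2*(-32))/9 = (1/9)*64 = 64/9 ≈ 7.1111)
Y(1)*x = (-2 + 1)*(64/9) = -1*64/9 = -64/9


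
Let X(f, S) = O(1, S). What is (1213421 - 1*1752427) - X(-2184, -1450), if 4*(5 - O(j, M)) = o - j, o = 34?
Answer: -2156011/4 ≈ -5.3900e+5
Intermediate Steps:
O(j, M) = -7/2 + j/4 (O(j, M) = 5 - (34 - j)/4 = 5 + (-17/2 + j/4) = -7/2 + j/4)
X(f, S) = -13/4 (X(f, S) = -7/2 + (1/4)*1 = -7/2 + 1/4 = -13/4)
(1213421 - 1*1752427) - X(-2184, -1450) = (1213421 - 1*1752427) - 1*(-13/4) = (1213421 - 1752427) + 13/4 = -539006 + 13/4 = -2156011/4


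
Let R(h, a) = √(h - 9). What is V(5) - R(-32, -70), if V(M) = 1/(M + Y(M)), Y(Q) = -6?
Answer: -1 - I*√41 ≈ -1.0 - 6.4031*I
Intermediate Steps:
R(h, a) = √(-9 + h)
V(M) = 1/(-6 + M) (V(M) = 1/(M - 6) = 1/(-6 + M))
V(5) - R(-32, -70) = 1/(-6 + 5) - √(-9 - 32) = 1/(-1) - √(-41) = -1 - I*√41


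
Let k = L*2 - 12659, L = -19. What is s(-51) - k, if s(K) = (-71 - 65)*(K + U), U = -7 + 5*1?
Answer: 19905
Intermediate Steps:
U = -2 (U = -7 + 5 = -2)
s(K) = 272 - 136*K (s(K) = (-71 - 65)*(K - 2) = -136*(-2 + K) = 272 - 136*K)
k = -12697 (k = -19*2 - 12659 = -38 - 12659 = -12697)
s(-51) - k = (272 - 136*(-51)) - 1*(-12697) = (272 + 6936) + 12697 = 7208 + 12697 = 19905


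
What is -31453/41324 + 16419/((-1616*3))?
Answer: -69248575/16694896 ≈ -4.1479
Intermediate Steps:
-31453/41324 + 16419/((-1616*3)) = -31453*1/41324 + 16419/(-4848) = -31453/41324 + 16419*(-1/4848) = -31453/41324 - 5473/1616 = -69248575/16694896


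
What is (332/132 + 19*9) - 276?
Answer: -3382/33 ≈ -102.48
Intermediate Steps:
(332/132 + 19*9) - 276 = (332*(1/132) + 171) - 276 = (83/33 + 171) - 276 = 5726/33 - 276 = -3382/33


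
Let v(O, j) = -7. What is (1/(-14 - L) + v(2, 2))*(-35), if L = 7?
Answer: 740/3 ≈ 246.67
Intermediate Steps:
(1/(-14 - L) + v(2, 2))*(-35) = (1/(-14 - 1*7) - 7)*(-35) = (1/(-14 - 7) - 7)*(-35) = (1/(-21) - 7)*(-35) = (-1/21 - 7)*(-35) = -148/21*(-35) = 740/3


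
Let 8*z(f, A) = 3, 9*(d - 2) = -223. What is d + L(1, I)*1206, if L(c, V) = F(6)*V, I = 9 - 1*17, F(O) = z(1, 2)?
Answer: -32767/9 ≈ -3640.8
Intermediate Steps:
d = -205/9 (d = 2 + (⅑)*(-223) = 2 - 223/9 = -205/9 ≈ -22.778)
z(f, A) = 3/8 (z(f, A) = (⅛)*3 = 3/8)
F(O) = 3/8
I = -8 (I = 9 - 17 = -8)
L(c, V) = 3*V/8
d + L(1, I)*1206 = -205/9 + ((3/8)*(-8))*1206 = -205/9 - 3*1206 = -205/9 - 3618 = -32767/9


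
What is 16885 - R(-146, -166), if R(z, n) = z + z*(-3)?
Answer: 16593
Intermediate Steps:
R(z, n) = -2*z (R(z, n) = z - 3*z = -2*z)
16885 - R(-146, -166) = 16885 - (-2)*(-146) = 16885 - 1*292 = 16885 - 292 = 16593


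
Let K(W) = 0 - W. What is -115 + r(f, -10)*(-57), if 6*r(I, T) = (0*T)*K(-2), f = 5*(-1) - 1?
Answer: -115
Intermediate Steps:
f = -6 (f = -5 - 1 = -6)
K(W) = -W
r(I, T) = 0 (r(I, T) = ((0*T)*(-1*(-2)))/6 = (0*2)/6 = (⅙)*0 = 0)
-115 + r(f, -10)*(-57) = -115 + 0*(-57) = -115 + 0 = -115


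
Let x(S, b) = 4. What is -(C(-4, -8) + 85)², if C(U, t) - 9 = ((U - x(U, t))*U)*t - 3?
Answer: -27225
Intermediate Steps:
C(U, t) = 6 + U*t*(-4 + U) (C(U, t) = 9 + (((U - 1*4)*U)*t - 3) = 9 + (((U - 4)*U)*t - 3) = 9 + (((-4 + U)*U)*t - 3) = 9 + ((U*(-4 + U))*t - 3) = 9 + (U*t*(-4 + U) - 3) = 9 + (-3 + U*t*(-4 + U)) = 6 + U*t*(-4 + U))
-(C(-4, -8) + 85)² = -((6 - 8*(-4)² - 4*(-4)*(-8)) + 85)² = -((6 - 8*16 - 128) + 85)² = -((6 - 128 - 128) + 85)² = -(-250 + 85)² = -1*(-165)² = -1*27225 = -27225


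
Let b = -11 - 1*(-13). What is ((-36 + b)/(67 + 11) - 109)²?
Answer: 18215824/1521 ≈ 11976.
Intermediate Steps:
b = 2 (b = -11 + 13 = 2)
((-36 + b)/(67 + 11) - 109)² = ((-36 + 2)/(67 + 11) - 109)² = (-34/78 - 109)² = (-34*1/78 - 109)² = (-17/39 - 109)² = (-4268/39)² = 18215824/1521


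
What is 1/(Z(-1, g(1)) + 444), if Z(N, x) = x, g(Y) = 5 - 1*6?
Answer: 1/443 ≈ 0.0022573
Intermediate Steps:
g(Y) = -1 (g(Y) = 5 - 6 = -1)
1/(Z(-1, g(1)) + 444) = 1/(-1 + 444) = 1/443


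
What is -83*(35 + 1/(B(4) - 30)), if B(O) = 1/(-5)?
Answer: -438240/151 ≈ -2902.3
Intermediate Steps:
B(O) = -1/5
-83*(35 + 1/(B(4) - 30)) = -83*(35 + 1/(-1/5 - 30)) = -83*(35 + 1/(-151/5)) = -83*(35 - 5/151) = -83*5280/151 = -438240/151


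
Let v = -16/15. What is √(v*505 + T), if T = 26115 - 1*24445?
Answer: √10182/3 ≈ 33.635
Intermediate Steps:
T = 1670 (T = 26115 - 24445 = 1670)
v = -16/15 (v = -16*1/15 = -16/15 ≈ -1.0667)
√(v*505 + T) = √(-16/15*505 + 1670) = √(-1616/3 + 1670) = √(3394/3) = √10182/3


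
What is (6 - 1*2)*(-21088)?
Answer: -84352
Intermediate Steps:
(6 - 1*2)*(-21088) = (6 - 2)*(-21088) = 4*(-21088) = -84352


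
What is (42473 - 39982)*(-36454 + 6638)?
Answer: -74271656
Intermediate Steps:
(42473 - 39982)*(-36454 + 6638) = 2491*(-29816) = -74271656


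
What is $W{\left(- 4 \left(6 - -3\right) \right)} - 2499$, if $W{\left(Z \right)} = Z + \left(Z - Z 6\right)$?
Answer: $-2355$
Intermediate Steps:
$W{\left(Z \right)} = - 4 Z$ ($W{\left(Z \right)} = Z + \left(Z - 6 Z\right) = Z - 5 Z = - 4 Z$)
$W{\left(- 4 \left(6 - -3\right) \right)} - 2499 = - 4 \left(- 4 \left(6 - -3\right)\right) - 2499 = - 4 \left(- 4 \left(6 + 3\right)\right) - 2499 = - 4 \left(\left(-4\right) 9\right) - 2499 = \left(-4\right) \left(-36\right) - 2499 = 144 - 2499 = -2355$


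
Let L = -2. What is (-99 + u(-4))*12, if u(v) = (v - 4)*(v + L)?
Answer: -612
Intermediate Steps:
u(v) = (-4 + v)*(-2 + v) (u(v) = (v - 4)*(v - 2) = (-4 + v)*(-2 + v))
(-99 + u(-4))*12 = (-99 + (8 + (-4)**2 - 6*(-4)))*12 = (-99 + (8 + 16 + 24))*12 = (-99 + 48)*12 = -51*12 = -612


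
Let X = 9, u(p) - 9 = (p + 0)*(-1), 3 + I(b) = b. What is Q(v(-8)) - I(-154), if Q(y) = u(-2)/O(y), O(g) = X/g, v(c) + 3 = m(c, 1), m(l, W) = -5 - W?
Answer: 146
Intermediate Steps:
I(b) = -3 + b
u(p) = 9 - p (u(p) = 9 + (p + 0)*(-1) = 9 + p*(-1) = 9 - p)
v(c) = -9 (v(c) = -3 + (-5 - 1*1) = -3 + (-5 - 1) = -3 - 6 = -9)
O(g) = 9/g
Q(y) = 11*y/9 (Q(y) = (9 - 1*(-2))/((9/y)) = (9 + 2)*(y/9) = 11*(y/9) = 11*y/9)
Q(v(-8)) - I(-154) = (11/9)*(-9) - (-3 - 154) = -11 - 1*(-157) = -11 + 157 = 146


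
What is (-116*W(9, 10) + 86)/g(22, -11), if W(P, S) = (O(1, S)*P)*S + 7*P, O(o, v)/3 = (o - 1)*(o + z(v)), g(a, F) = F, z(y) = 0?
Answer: 7222/11 ≈ 656.54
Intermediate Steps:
O(o, v) = 3*o*(-1 + o) (O(o, v) = 3*((o - 1)*(o + 0)) = 3*((-1 + o)*o) = 3*(o*(-1 + o)) = 3*o*(-1 + o))
W(P, S) = 7*P (W(P, S) = ((3*1*(-1 + 1))*P)*S + 7*P = ((3*1*0)*P)*S + 7*P = (0*P)*S + 7*P = 0*S + 7*P = 0 + 7*P = 7*P)
(-116*W(9, 10) + 86)/g(22, -11) = (-812*9 + 86)/(-11) = (-116*63 + 86)*(-1/11) = (-7308 + 86)*(-1/11) = -7222*(-1/11) = 7222/11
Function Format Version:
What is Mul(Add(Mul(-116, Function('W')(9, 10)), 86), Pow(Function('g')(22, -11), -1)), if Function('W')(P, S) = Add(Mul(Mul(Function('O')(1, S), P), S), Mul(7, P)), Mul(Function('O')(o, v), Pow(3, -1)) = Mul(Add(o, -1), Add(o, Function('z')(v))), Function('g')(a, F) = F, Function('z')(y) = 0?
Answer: Rational(7222, 11) ≈ 656.54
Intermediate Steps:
Function('O')(o, v) = Mul(3, o, Add(-1, o)) (Function('O')(o, v) = Mul(3, Mul(Add(o, -1), Add(o, 0))) = Mul(3, Mul(Add(-1, o), o)) = Mul(3, Mul(o, Add(-1, o))) = Mul(3, o, Add(-1, o)))
Function('W')(P, S) = Mul(7, P) (Function('W')(P, S) = Add(Mul(Mul(Mul(3, 1, Add(-1, 1)), P), S), Mul(7, P)) = Add(Mul(Mul(Mul(3, 1, 0), P), S), Mul(7, P)) = Add(Mul(Mul(0, P), S), Mul(7, P)) = Add(Mul(0, S), Mul(7, P)) = Add(0, Mul(7, P)) = Mul(7, P))
Mul(Add(Mul(-116, Function('W')(9, 10)), 86), Pow(Function('g')(22, -11), -1)) = Mul(Add(Mul(-116, Mul(7, 9)), 86), Pow(-11, -1)) = Mul(Add(Mul(-116, 63), 86), Rational(-1, 11)) = Mul(Add(-7308, 86), Rational(-1, 11)) = Mul(-7222, Rational(-1, 11)) = Rational(7222, 11)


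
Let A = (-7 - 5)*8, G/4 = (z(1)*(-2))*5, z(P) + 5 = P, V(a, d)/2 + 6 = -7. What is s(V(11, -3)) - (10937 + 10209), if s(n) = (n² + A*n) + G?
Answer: -17814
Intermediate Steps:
V(a, d) = -26 (V(a, d) = -12 + 2*(-7) = -12 - 14 = -26)
z(P) = -5 + P
G = 160 (G = 4*(((-5 + 1)*(-2))*5) = 4*(-4*(-2)*5) = 4*(8*5) = 4*40 = 160)
A = -96 (A = -12*8 = -96)
s(n) = 160 + n² - 96*n (s(n) = (n² - 96*n) + 160 = 160 + n² - 96*n)
s(V(11, -3)) - (10937 + 10209) = (160 + (-26)² - 96*(-26)) - (10937 + 10209) = (160 + 676 + 2496) - 1*21146 = 3332 - 21146 = -17814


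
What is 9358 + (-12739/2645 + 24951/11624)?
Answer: 287634119099/30745480 ≈ 9355.3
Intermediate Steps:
9358 + (-12739/2645 + 24951/11624) = 9358 - 82082741/30745480 = 287634119099/30745480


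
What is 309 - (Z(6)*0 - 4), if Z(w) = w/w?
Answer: 313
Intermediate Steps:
Z(w) = 1
309 - (Z(6)*0 - 4) = 309 - (1*0 - 4) = 309 - (0 - 4) = 309 - 1*(-4) = 309 + 4 = 313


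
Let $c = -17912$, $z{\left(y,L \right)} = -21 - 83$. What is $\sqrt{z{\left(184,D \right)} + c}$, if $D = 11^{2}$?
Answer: $4 i \sqrt{1126} \approx 134.22 i$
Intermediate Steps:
$D = 121$
$z{\left(y,L \right)} = -104$ ($z{\left(y,L \right)} = -21 - 83 = -104$)
$\sqrt{z{\left(184,D \right)} + c} = \sqrt{-104 - 17912} = \sqrt{-18016} = 4 i \sqrt{1126}$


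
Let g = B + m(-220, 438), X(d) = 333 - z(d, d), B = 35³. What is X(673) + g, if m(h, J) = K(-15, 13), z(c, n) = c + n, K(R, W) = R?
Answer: 41847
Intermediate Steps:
B = 42875
X(d) = 333 - 2*d (X(d) = 333 - (d + d) = 333 - 2*d)
m(h, J) = -15
g = 42860 (g = 42875 - 15 = 42860)
X(673) + g = (333 - 2*673) + 42860 = (333 - 1346) + 42860 = -1013 + 42860 = 41847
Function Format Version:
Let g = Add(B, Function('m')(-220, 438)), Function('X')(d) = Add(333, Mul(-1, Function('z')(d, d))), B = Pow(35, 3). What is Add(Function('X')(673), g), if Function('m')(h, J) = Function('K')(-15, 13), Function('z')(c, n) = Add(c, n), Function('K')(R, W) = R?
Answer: 41847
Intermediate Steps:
B = 42875
Function('X')(d) = Add(333, Mul(-2, d)) (Function('X')(d) = Add(333, Mul(-1, Add(d, d))) = Add(333, Mul(-1, Mul(2, d))) = Add(333, Mul(-2, d)))
Function('m')(h, J) = -15
g = 42860 (g = Add(42875, -15) = 42860)
Add(Function('X')(673), g) = Add(Add(333, Mul(-2, 673)), 42860) = Add(Add(333, -1346), 42860) = Add(-1013, 42860) = 41847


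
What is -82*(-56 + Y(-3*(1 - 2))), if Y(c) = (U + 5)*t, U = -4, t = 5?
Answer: 4182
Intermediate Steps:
Y(c) = 5 (Y(c) = (-4 + 5)*5 = 1*5 = 5)
-82*(-56 + Y(-3*(1 - 2))) = -82*(-56 + 5) = -82*(-51) = 4182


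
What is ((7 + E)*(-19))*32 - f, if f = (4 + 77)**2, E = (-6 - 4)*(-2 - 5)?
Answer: -53377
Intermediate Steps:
E = 70 (E = -10*(-7) = 70)
f = 6561 (f = 81**2 = 6561)
((7 + E)*(-19))*32 - f = ((7 + 70)*(-19))*32 - 1*6561 = (77*(-19))*32 - 6561 = -1463*32 - 6561 = -46816 - 6561 = -53377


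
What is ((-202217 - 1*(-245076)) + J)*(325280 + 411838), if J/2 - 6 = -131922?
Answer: -162883175814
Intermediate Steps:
J = -263832 (J = 12 + 2*(-131922) = 12 - 263844 = -263832)
((-202217 - 1*(-245076)) + J)*(325280 + 411838) = ((-202217 - 1*(-245076)) - 263832)*(325280 + 411838) = ((-202217 + 245076) - 263832)*737118 = (42859 - 263832)*737118 = -220973*737118 = -162883175814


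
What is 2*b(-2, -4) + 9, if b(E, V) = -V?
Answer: 17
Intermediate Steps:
2*b(-2, -4) + 9 = 2*(-1*(-4)) + 9 = 2*4 + 9 = 8 + 9 = 17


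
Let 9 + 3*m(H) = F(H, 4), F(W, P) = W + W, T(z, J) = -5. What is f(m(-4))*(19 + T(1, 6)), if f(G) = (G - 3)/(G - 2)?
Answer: 364/23 ≈ 15.826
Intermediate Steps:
F(W, P) = 2*W
m(H) = -3 + 2*H/3 (m(H) = -3 + (2*H)/3 = -3 + 2*H/3)
f(G) = (-3 + G)/(-2 + G)
f(m(-4))*(19 + T(1, 6)) = ((-3 + (-3 + (⅔)*(-4)))/(-2 + (-3 + (⅔)*(-4))))*(19 - 5) = ((-3 + (-3 - 8/3))/(-2 + (-3 - 8/3)))*14 = ((-3 - 17/3)/(-2 - 17/3))*14 = (-26/3/(-23/3))*14 = -3/23*(-26/3)*14 = (26/23)*14 = 364/23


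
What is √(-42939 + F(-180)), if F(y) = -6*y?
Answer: 3*I*√4651 ≈ 204.59*I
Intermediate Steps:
√(-42939 + F(-180)) = √(-42939 - 6*(-180)) = √(-42939 + 1080) = √(-41859) = 3*I*√4651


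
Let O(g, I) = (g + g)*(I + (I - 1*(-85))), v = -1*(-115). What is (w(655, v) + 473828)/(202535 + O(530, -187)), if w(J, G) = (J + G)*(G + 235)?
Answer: -743328/103805 ≈ -7.1608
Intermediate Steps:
v = 115
w(J, G) = (235 + G)*(G + J) (w(J, G) = (G + J)*(235 + G) = (235 + G)*(G + J))
O(g, I) = 2*g*(85 + 2*I) (O(g, I) = (2*g)*(I + (I + 85)) = (2*g)*(I + (85 + I)) = (2*g)*(85 + 2*I) = 2*g*(85 + 2*I))
(w(655, v) + 473828)/(202535 + O(530, -187)) = ((115² + 235*115 + 235*655 + 115*655) + 473828)/(202535 + 2*530*(85 + 2*(-187))) = ((13225 + 27025 + 153925 + 75325) + 473828)/(202535 + 2*530*(85 - 374)) = (269500 + 473828)/(202535 + 2*530*(-289)) = 743328/(202535 - 306340) = 743328/(-103805) = 743328*(-1/103805) = -743328/103805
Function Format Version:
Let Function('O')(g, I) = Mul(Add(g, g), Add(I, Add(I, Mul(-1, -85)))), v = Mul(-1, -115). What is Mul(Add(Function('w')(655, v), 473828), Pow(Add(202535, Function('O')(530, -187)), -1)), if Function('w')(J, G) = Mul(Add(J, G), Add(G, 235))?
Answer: Rational(-743328, 103805) ≈ -7.1608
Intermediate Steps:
v = 115
Function('w')(J, G) = Mul(Add(235, G), Add(G, J)) (Function('w')(J, G) = Mul(Add(G, J), Add(235, G)) = Mul(Add(235, G), Add(G, J)))
Function('O')(g, I) = Mul(2, g, Add(85, Mul(2, I))) (Function('O')(g, I) = Mul(Mul(2, g), Add(I, Add(I, 85))) = Mul(Mul(2, g), Add(I, Add(85, I))) = Mul(Mul(2, g), Add(85, Mul(2, I))) = Mul(2, g, Add(85, Mul(2, I))))
Mul(Add(Function('w')(655, v), 473828), Pow(Add(202535, Function('O')(530, -187)), -1)) = Mul(Add(Add(Pow(115, 2), Mul(235, 115), Mul(235, 655), Mul(115, 655)), 473828), Pow(Add(202535, Mul(2, 530, Add(85, Mul(2, -187)))), -1)) = Mul(Add(Add(13225, 27025, 153925, 75325), 473828), Pow(Add(202535, Mul(2, 530, Add(85, -374))), -1)) = Mul(Add(269500, 473828), Pow(Add(202535, Mul(2, 530, -289)), -1)) = Mul(743328, Pow(Add(202535, -306340), -1)) = Mul(743328, Pow(-103805, -1)) = Mul(743328, Rational(-1, 103805)) = Rational(-743328, 103805)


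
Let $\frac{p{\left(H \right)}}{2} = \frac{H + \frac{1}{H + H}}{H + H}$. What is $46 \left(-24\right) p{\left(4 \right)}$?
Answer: $- \frac{2277}{2} \approx -1138.5$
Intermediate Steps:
$p{\left(H \right)} = \frac{H + \frac{1}{2 H}}{H}$ ($p{\left(H \right)} = 2 \frac{H + \frac{1}{H + H}}{H + H} = 2 \frac{H + \frac{1}{2 H}}{2 H} = \frac{H + \frac{1}{2 H}}{H}$)
$46 \left(-24\right) p{\left(4 \right)} = 46 \left(-24\right) \left(1 + \frac{1}{2 \cdot 16}\right) = - 1104 \left(1 + \frac{1}{2} \cdot \frac{1}{16}\right) = - 1104 \left(1 + \frac{1}{32}\right) = \left(-1104\right) \frac{33}{32} = - \frac{2277}{2}$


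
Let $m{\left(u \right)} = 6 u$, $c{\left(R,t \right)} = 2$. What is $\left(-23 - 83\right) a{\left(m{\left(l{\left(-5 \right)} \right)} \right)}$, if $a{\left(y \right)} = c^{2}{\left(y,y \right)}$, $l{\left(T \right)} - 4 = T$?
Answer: $-424$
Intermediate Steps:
$l{\left(T \right)} = 4 + T$
$a{\left(y \right)} = 4$ ($a{\left(y \right)} = 2^{2} = 4$)
$\left(-23 - 83\right) a{\left(m{\left(l{\left(-5 \right)} \right)} \right)} = \left(-23 - 83\right) 4 = \left(-106\right) 4 = -424$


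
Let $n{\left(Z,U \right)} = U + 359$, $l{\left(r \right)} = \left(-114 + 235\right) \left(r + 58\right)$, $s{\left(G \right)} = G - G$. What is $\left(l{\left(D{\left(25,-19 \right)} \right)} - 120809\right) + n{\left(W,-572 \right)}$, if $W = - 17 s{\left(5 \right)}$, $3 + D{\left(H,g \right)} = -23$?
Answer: $-117150$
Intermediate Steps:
$s{\left(G \right)} = 0$
$D{\left(H,g \right)} = -26$ ($D{\left(H,g \right)} = -3 - 23 = -26$)
$W = 0$ ($W = \left(-17\right) 0 = 0$)
$l{\left(r \right)} = 7018 + 121 r$ ($l{\left(r \right)} = 121 \left(58 + r\right) = 7018 + 121 r$)
$n{\left(Z,U \right)} = 359 + U$
$\left(l{\left(D{\left(25,-19 \right)} \right)} - 120809\right) + n{\left(W,-572 \right)} = \left(\left(7018 + 121 \left(-26\right)\right) - 120809\right) + \left(359 - 572\right) = \left(\left(7018 - 3146\right) - 120809\right) - 213 = \left(3872 - 120809\right) - 213 = -116937 - 213 = -117150$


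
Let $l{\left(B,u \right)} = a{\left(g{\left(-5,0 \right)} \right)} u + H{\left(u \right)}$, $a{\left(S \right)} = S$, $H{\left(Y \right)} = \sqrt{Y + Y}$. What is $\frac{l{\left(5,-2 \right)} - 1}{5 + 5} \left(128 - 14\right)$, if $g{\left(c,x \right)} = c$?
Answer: $\frac{513}{5} + \frac{114 i}{5} \approx 102.6 + 22.8 i$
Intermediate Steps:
$H{\left(Y \right)} = \sqrt{2} \sqrt{Y}$ ($H{\left(Y \right)} = \sqrt{2 Y} = \sqrt{2} \sqrt{Y}$)
$l{\left(B,u \right)} = - 5 u + \sqrt{2} \sqrt{u}$
$\frac{l{\left(5,-2 \right)} - 1}{5 + 5} \left(128 - 14\right) = \frac{\left(\left(-5\right) \left(-2\right) + \sqrt{2} \sqrt{-2}\right) - 1}{5 + 5} \left(128 - 14\right) = \frac{\left(10 + \sqrt{2} i \sqrt{2}\right) - 1}{10} \cdot 114 = \left(\left(10 + 2 i\right) - 1\right) \frac{1}{10} \cdot 114 = \left(9 + 2 i\right) \frac{1}{10} \cdot 114 = \left(\frac{9}{10} + \frac{i}{5}\right) 114 = \frac{513}{5} + \frac{114 i}{5}$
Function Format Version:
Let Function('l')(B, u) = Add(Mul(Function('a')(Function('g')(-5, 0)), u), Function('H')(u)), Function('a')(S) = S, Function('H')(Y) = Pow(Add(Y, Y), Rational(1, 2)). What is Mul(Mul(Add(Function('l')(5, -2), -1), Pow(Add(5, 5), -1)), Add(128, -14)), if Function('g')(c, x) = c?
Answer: Add(Rational(513, 5), Mul(Rational(114, 5), I)) ≈ Add(102.60, Mul(22.800, I))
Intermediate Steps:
Function('H')(Y) = Mul(Pow(2, Rational(1, 2)), Pow(Y, Rational(1, 2))) (Function('H')(Y) = Pow(Mul(2, Y), Rational(1, 2)) = Mul(Pow(2, Rational(1, 2)), Pow(Y, Rational(1, 2))))
Function('l')(B, u) = Add(Mul(-5, u), Mul(Pow(2, Rational(1, 2)), Pow(u, Rational(1, 2))))
Mul(Mul(Add(Function('l')(5, -2), -1), Pow(Add(5, 5), -1)), Add(128, -14)) = Mul(Mul(Add(Add(Mul(-5, -2), Mul(Pow(2, Rational(1, 2)), Pow(-2, Rational(1, 2)))), -1), Pow(Add(5, 5), -1)), Add(128, -14)) = Mul(Mul(Add(Add(10, Mul(Pow(2, Rational(1, 2)), Mul(I, Pow(2, Rational(1, 2))))), -1), Pow(10, -1)), 114) = Mul(Mul(Add(Add(10, Mul(2, I)), -1), Rational(1, 10)), 114) = Mul(Mul(Add(9, Mul(2, I)), Rational(1, 10)), 114) = Mul(Add(Rational(9, 10), Mul(Rational(1, 5), I)), 114) = Add(Rational(513, 5), Mul(Rational(114, 5), I))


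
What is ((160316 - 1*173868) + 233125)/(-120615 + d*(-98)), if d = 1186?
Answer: -219573/236843 ≈ -0.92708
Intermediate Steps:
((160316 - 1*173868) + 233125)/(-120615 + d*(-98)) = ((160316 - 1*173868) + 233125)/(-120615 + 1186*(-98)) = ((160316 - 173868) + 233125)/(-120615 - 116228) = (-13552 + 233125)/(-236843) = 219573*(-1/236843) = -219573/236843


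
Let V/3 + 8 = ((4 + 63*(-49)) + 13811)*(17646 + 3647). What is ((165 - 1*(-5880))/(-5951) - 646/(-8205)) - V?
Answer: -33461499170793919/48827955 ≈ -6.8529e+8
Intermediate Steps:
V = 685293888 (V = -24 + 3*(((4 + 63*(-49)) + 13811)*(17646 + 3647)) = -24 + 3*(((4 - 3087) + 13811)*21293) = -24 + 3*((-3083 + 13811)*21293) = -24 + 3*(10728*21293) = -24 + 3*228431304 = -24 + 685293912 = 685293888)
((165 - 1*(-5880))/(-5951) - 646/(-8205)) - V = ((165 - 1*(-5880))/(-5951) - 646/(-8205)) - 1*685293888 = ((165 + 5880)*(-1/5951) - 646*(-1/8205)) - 685293888 = (6045*(-1/5951) + 646/8205) - 685293888 = (-6045/5951 + 646/8205) - 685293888 = -45754879/48827955 - 685293888 = -33461499170793919/48827955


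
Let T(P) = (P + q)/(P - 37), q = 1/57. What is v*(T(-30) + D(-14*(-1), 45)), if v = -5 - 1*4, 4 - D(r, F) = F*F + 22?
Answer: 23401524/1273 ≈ 18383.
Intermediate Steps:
D(r, F) = -18 - F² (D(r, F) = 4 - (F*F + 22) = 4 - (F² + 22) = 4 - (22 + F²) = 4 + (-22 - F²) = -18 - F²)
q = 1/57 ≈ 0.017544
v = -9 (v = -5 - 4 = -9)
T(P) = (1/57 + P)/(-37 + P) (T(P) = (P + 1/57)/(P - 37) = (1/57 + P)/(-37 + P))
v*(T(-30) + D(-14*(-1), 45)) = -9*((1/57 - 30)/(-37 - 30) + (-18 - 1*45²)) = -9*(-1709/57/(-67) + (-18 - 1*2025)) = -9*(-1/67*(-1709/57) + (-18 - 2025)) = -9*(1709/3819 - 2043) = -9*(-7800508/3819) = 23401524/1273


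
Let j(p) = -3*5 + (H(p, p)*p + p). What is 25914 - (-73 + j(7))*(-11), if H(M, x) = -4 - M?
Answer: 24176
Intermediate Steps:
j(p) = -15 + p + p*(-4 - p) (j(p) = -3*5 + ((-4 - p)*p + p) = -15 + (p*(-4 - p) + p) = -15 + (p + p*(-4 - p)) = -15 + p + p*(-4 - p))
25914 - (-73 + j(7))*(-11) = 25914 - (-73 + (-15 + 7 - 1*7*(4 + 7)))*(-11) = 25914 - (-73 + (-15 + 7 - 1*7*11))*(-11) = 25914 - (-73 + (-15 + 7 - 77))*(-11) = 25914 - (-73 - 85)*(-11) = 25914 - (-158)*(-11) = 25914 - 1*1738 = 25914 - 1738 = 24176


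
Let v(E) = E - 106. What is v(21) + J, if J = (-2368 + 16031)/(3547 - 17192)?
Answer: -1173488/13645 ≈ -86.001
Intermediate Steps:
v(E) = -106 + E
J = -13663/13645 (J = 13663/(-13645) = 13663*(-1/13645) = -13663/13645 ≈ -1.0013)
v(21) + J = (-106 + 21) - 13663/13645 = -85 - 13663/13645 = -1173488/13645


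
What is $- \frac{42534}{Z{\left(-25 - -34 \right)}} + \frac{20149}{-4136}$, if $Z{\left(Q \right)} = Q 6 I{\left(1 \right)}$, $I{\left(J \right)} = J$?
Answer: $- \frac{9833815}{12408} \approx -792.54$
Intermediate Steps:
$Z{\left(Q \right)} = 6 Q$ ($Z{\left(Q \right)} = Q 6 \cdot 1 = 6 Q 1 = 6 Q$)
$- \frac{42534}{Z{\left(-25 - -34 \right)}} + \frac{20149}{-4136} = - \frac{42534}{6 \left(-25 - -34\right)} + \frac{20149}{-4136} = - \frac{42534}{6 \left(-25 + 34\right)} + 20149 \left(- \frac{1}{4136}\right) = - \frac{42534}{6 \cdot 9} - \frac{20149}{4136} = - \frac{42534}{54} - \frac{20149}{4136} = \left(-42534\right) \frac{1}{54} - \frac{20149}{4136} = - \frac{2363}{3} - \frac{20149}{4136} = - \frac{9833815}{12408}$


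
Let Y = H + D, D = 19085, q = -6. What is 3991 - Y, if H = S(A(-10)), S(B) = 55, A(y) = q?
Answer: -15149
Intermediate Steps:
A(y) = -6
H = 55
Y = 19140 (Y = 55 + 19085 = 19140)
3991 - Y = 3991 - 1*19140 = 3991 - 19140 = -15149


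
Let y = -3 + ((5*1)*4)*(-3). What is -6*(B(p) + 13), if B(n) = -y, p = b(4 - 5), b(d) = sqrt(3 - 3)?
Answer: -456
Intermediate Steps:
b(d) = 0 (b(d) = sqrt(0) = 0)
y = -63 (y = -3 + (5*4)*(-3) = -3 + 20*(-3) = -3 - 60 = -63)
p = 0
B(n) = 63 (B(n) = -1*(-63) = 63)
-6*(B(p) + 13) = -6*(63 + 13) = -6*76 = -456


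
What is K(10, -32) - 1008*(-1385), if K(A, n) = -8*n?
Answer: 1396336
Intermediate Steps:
K(10, -32) - 1008*(-1385) = -8*(-32) - 1008*(-1385) = 256 + 1396080 = 1396336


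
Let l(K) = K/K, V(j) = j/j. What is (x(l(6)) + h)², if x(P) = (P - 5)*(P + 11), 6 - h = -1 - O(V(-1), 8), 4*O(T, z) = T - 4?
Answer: 27889/16 ≈ 1743.1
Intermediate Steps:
V(j) = 1
l(K) = 1
O(T, z) = -1 + T/4 (O(T, z) = (T - 4)/4 = (-4 + T)/4 = -1 + T/4)
h = 25/4 (h = 6 - (-1 - (-1 + (¼)*1)) = 6 - (-1 - (-1 + ¼)) = 6 - (-1 - 1*(-¾)) = 6 - (-1 + ¾) = 6 - 1*(-¼) = 6 + ¼ = 25/4 ≈ 6.2500)
x(P) = (-5 + P)*(11 + P)
(x(l(6)) + h)² = ((-55 + 1² + 6*1) + 25/4)² = ((-55 + 1 + 6) + 25/4)² = (-48 + 25/4)² = (-167/4)² = 27889/16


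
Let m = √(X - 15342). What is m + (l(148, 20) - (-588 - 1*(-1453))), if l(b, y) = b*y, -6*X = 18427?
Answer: 2095 + I*√662874/6 ≈ 2095.0 + 135.7*I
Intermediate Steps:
X = -18427/6 (X = -⅙*18427 = -18427/6 ≈ -3071.2)
m = I*√662874/6 (m = √(-18427/6 - 15342) = √(-110479/6) = I*√662874/6 ≈ 135.7*I)
m + (l(148, 20) - (-588 - 1*(-1453))) = I*√662874/6 + (148*20 - (-588 - 1*(-1453))) = I*√662874/6 + (2960 - (-588 + 1453)) = I*√662874/6 + (2960 - 1*865) = I*√662874/6 + (2960 - 865) = I*√662874/6 + 2095 = 2095 + I*√662874/6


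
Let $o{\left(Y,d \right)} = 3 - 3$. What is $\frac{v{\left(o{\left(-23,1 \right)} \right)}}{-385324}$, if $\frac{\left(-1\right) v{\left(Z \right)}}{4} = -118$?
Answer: $- \frac{118}{96331} \approx -0.0012249$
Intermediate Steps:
$o{\left(Y,d \right)} = 0$
$v{\left(Z \right)} = 472$ ($v{\left(Z \right)} = \left(-4\right) \left(-118\right) = 472$)
$\frac{v{\left(o{\left(-23,1 \right)} \right)}}{-385324} = \frac{472}{-385324} = 472 \left(- \frac{1}{385324}\right) = - \frac{118}{96331}$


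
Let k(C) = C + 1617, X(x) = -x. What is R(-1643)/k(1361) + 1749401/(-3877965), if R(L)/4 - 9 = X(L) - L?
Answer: 22950931261/5774289885 ≈ 3.9747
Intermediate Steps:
k(C) = 1617 + C
R(L) = 36 - 8*L (R(L) = 36 + 4*(-L - L) = 36 + 4*(-2*L) = 36 - 8*L)
R(-1643)/k(1361) + 1749401/(-3877965) = (36 - 8*(-1643))/(1617 + 1361) + 1749401/(-3877965) = (36 + 13144)/2978 + 1749401*(-1/3877965) = 13180*(1/2978) - 1749401/3877965 = 6590/1489 - 1749401/3877965 = 22950931261/5774289885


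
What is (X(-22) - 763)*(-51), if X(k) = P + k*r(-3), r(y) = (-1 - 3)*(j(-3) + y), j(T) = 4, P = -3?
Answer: 34578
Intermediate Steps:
r(y) = -16 - 4*y (r(y) = (-1 - 3)*(4 + y) = -4*(4 + y) = -16 - 4*y)
X(k) = -3 - 4*k (X(k) = -3 + k*(-16 - 4*(-3)) = -3 + k*(-16 + 12) = -3 + k*(-4) = -3 - 4*k)
(X(-22) - 763)*(-51) = ((-3 - 4*(-22)) - 763)*(-51) = ((-3 + 88) - 763)*(-51) = (85 - 763)*(-51) = -678*(-51) = 34578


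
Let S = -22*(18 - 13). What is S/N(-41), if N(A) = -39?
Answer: 110/39 ≈ 2.8205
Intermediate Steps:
S = -110 (S = -22*5 = -110)
S/N(-41) = -110/(-39) = -110*(-1/39) = 110/39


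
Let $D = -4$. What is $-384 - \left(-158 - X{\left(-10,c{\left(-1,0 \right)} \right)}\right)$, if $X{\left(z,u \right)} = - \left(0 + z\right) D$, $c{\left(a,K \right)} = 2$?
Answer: $-266$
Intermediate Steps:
$X{\left(z,u \right)} = 4 z$ ($X{\left(z,u \right)} = - \left(0 + z\right) \left(-4\right) = - z \left(-4\right) = - \left(-4\right) z = 4 z$)
$-384 - \left(-158 - X{\left(-10,c{\left(-1,0 \right)} \right)}\right) = -384 - \left(-158 - 4 \left(-10\right)\right) = -384 - \left(-158 - -40\right) = -384 - \left(-158 + 40\right) = -384 - -118 = -384 + 118 = -266$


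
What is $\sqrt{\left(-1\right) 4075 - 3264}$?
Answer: $i \sqrt{7339} \approx 85.668 i$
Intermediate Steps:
$\sqrt{\left(-1\right) 4075 - 3264} = \sqrt{-4075 - 3264} = \sqrt{-7339} = i \sqrt{7339}$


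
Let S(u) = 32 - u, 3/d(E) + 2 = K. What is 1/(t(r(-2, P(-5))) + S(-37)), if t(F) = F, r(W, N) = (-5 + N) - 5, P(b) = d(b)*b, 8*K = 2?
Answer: 7/473 ≈ 0.014799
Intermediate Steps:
K = ¼ (K = (⅛)*2 = ¼ ≈ 0.25000)
d(E) = -12/7 (d(E) = 3/(-2 + ¼) = 3/(-7/4) = 3*(-4/7) = -12/7)
P(b) = -12*b/7
r(W, N) = -10 + N
1/(t(r(-2, P(-5))) + S(-37)) = 1/((-10 - 12/7*(-5)) + (32 - 1*(-37))) = 1/((-10 + 60/7) + (32 + 37)) = 1/(-10/7 + 69) = 1/(473/7) = 7/473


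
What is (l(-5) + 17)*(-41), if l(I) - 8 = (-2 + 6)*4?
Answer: -1681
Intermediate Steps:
l(I) = 24 (l(I) = 8 + (-2 + 6)*4 = 8 + 4*4 = 8 + 16 = 24)
(l(-5) + 17)*(-41) = (24 + 17)*(-41) = 41*(-41) = -1681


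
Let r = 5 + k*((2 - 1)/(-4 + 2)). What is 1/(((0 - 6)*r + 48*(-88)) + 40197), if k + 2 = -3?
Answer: 1/35928 ≈ 2.7833e-5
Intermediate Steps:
k = -5 (k = -2 - 3 = -5)
r = 15/2 (r = 5 - 5*(2 - 1)/(-4 + 2) = 5 - 5/(-2) = 5 - 5*(-1)/2 = 5 - 5*(-½) = 5 + 5/2 = 15/2 ≈ 7.5000)
1/(((0 - 6)*r + 48*(-88)) + 40197) = 1/(((0 - 6)*(15/2) + 48*(-88)) + 40197) = 1/((-6*15/2 - 4224) + 40197) = 1/((-45 - 4224) + 40197) = 1/(-4269 + 40197) = 1/35928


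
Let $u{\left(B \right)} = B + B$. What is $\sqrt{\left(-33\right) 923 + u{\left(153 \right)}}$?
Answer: $23 i \sqrt{57} \approx 173.65 i$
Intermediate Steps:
$u{\left(B \right)} = 2 B$
$\sqrt{\left(-33\right) 923 + u{\left(153 \right)}} = \sqrt{\left(-33\right) 923 + 2 \cdot 153} = \sqrt{-30459 + 306} = \sqrt{-30153} = 23 i \sqrt{57}$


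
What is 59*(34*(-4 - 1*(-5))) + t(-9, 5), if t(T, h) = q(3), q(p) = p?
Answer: 2009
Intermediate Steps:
t(T, h) = 3
59*(34*(-4 - 1*(-5))) + t(-9, 5) = 59*(34*(-4 - 1*(-5))) + 3 = 59*(34*(-4 + 5)) + 3 = 59*(34*1) + 3 = 59*34 + 3 = 2006 + 3 = 2009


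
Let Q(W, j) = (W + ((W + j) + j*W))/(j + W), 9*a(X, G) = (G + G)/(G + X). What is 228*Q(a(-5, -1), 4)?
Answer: 25992/109 ≈ 238.46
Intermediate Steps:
a(X, G) = 2*G/(9*(G + X)) (a(X, G) = ((G + G)/(G + X))/9 = ((2*G)/(G + X))/9 = (2*G/(G + X))/9 = 2*G/(9*(G + X)))
Q(W, j) = (j + 2*W + W*j)/(W + j) (Q(W, j) = (W + ((W + j) + W*j))/(W + j) = (W + (W + j + W*j))/(W + j) = (j + 2*W + W*j)/(W + j))
228*Q(a(-5, -1), 4) = 228*((4 + 2*((2/9)*(-1)/(-1 - 5)) + ((2/9)*(-1)/(-1 - 5))*4)/((2/9)*(-1)/(-1 - 5) + 4)) = 228*((4 + 2*((2/9)*(-1)/(-6)) + ((2/9)*(-1)/(-6))*4)/((2/9)*(-1)/(-6) + 4)) = 228*((4 + 2*((2/9)*(-1)*(-⅙)) + ((2/9)*(-1)*(-⅙))*4)/((2/9)*(-1)*(-⅙) + 4)) = 228*((4 + 2*(1/27) + (1/27)*4)/(1/27 + 4)) = 228*((4 + 2/27 + 4/27)/(109/27)) = 228*((27/109)*(38/9)) = 228*(114/109) = 25992/109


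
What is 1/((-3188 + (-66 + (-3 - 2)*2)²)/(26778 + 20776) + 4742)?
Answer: 23777/112751828 ≈ 0.00021088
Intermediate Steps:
1/((-3188 + (-66 + (-3 - 2)*2)²)/(26778 + 20776) + 4742) = 1/((-3188 + (-66 - 5*2)²)/47554 + 4742) = 1/((-3188 + (-66 - 10)²)*(1/47554) + 4742) = 1/((-3188 + (-76)²)*(1/47554) + 4742) = 1/((-3188 + 5776)*(1/47554) + 4742) = 1/(2588*(1/47554) + 4742) = 1/(1294/23777 + 4742) = 1/(112751828/23777) = 23777/112751828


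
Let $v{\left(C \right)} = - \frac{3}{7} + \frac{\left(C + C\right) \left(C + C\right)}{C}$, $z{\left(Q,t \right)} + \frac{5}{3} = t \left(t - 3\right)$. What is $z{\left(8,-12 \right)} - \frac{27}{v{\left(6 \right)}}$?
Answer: $\frac{29236}{165} \approx 177.19$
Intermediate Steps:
$z{\left(Q,t \right)} = - \frac{5}{3} + t \left(-3 + t\right)$ ($z{\left(Q,t \right)} = - \frac{5}{3} + t \left(t - 3\right) = - \frac{5}{3} + t \left(-3 + t\right)$)
$v{\left(C \right)} = - \frac{3}{7} + 4 C$ ($v{\left(C \right)} = \left(-3\right) \frac{1}{7} + \frac{2 C 2 C}{C} = - \frac{3}{7} + \frac{4 C^{2}}{C} = - \frac{3}{7} + 4 C$)
$z{\left(8,-12 \right)} - \frac{27}{v{\left(6 \right)}} = \left(- \frac{5}{3} + \left(-12\right)^{2} - -36\right) - \frac{27}{- \frac{3}{7} + 4 \cdot 6} = \left(- \frac{5}{3} + 144 + 36\right) - \frac{27}{- \frac{3}{7} + 24} = \frac{535}{3} - \frac{27}{\frac{165}{7}} = \frac{535}{3} - \frac{63}{55} = \frac{29236}{165}$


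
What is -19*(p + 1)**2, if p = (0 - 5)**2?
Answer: -12844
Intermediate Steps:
p = 25 (p = (-5)**2 = 25)
-19*(p + 1)**2 = -19*(25 + 1)**2 = -19*26**2 = -19*676 = -12844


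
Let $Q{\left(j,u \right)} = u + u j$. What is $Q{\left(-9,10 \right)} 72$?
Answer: $-5760$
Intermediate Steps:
$Q{\left(j,u \right)} = u + j u$
$Q{\left(-9,10 \right)} 72 = 10 \left(1 - 9\right) 72 = 10 \left(-8\right) 72 = \left(-80\right) 72 = -5760$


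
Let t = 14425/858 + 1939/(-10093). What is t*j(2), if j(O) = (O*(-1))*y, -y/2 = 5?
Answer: 1439278630/4329897 ≈ 332.40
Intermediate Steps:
y = -10 (y = -2*5 = -10)
j(O) = 10*O (j(O) = (O*(-1))*(-10) = -O*(-10) = 10*O)
t = 143927863/8659794 (t = 14425*(1/858) + 1939*(-1/10093) = 14425/858 - 1939/10093 = 143927863/8659794 ≈ 16.620)
t*j(2) = 143927863*(10*2)/8659794 = (143927863/8659794)*20 = 1439278630/4329897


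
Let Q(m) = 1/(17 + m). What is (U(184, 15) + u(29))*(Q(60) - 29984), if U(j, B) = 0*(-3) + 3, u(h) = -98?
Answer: 219332865/77 ≈ 2.8485e+6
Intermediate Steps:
U(j, B) = 3 (U(j, B) = 0 + 3 = 3)
(U(184, 15) + u(29))*(Q(60) - 29984) = (3 - 98)*(1/(17 + 60) - 29984) = -95*(1/77 - 29984) = -95*(-2308767/77) = 219332865/77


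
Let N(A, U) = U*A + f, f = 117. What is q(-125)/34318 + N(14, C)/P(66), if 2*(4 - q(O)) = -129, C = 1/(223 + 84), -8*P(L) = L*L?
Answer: -4886792525/22946593428 ≈ -0.21296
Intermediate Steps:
P(L) = -L²/8 (P(L) = -L*L/8 = -L²/8)
C = 1/307 ≈ 0.0032573
q(O) = 137/2 (q(O) = 4 - ½*(-129) = 4 + 129/2 = 137/2)
N(A, U) = 117 + A*U (N(A, U) = U*A + 117 = A*U + 117 = 117 + A*U)
q(-125)/34318 + N(14, C)/P(66) = (137/2)/34318 + (117 + 14*(1/307))/((-⅛*66²)) = (137/2)*(1/34318) + (117 + 14/307)/((-⅛*4356)) = 137/68636 + 35933/(307*(-1089/2)) = 137/68636 + (35933/307)*(-2/1089) = 137/68636 - 71866/334323 = -4886792525/22946593428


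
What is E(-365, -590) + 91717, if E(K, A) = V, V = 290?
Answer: 92007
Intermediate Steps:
E(K, A) = 290
E(-365, -590) + 91717 = 290 + 91717 = 92007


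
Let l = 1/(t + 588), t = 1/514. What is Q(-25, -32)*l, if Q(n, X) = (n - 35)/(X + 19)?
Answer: 30840/3929029 ≈ 0.0078493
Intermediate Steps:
t = 1/514 ≈ 0.0019455
Q(n, X) = (-35 + n)/(19 + X)
l = 514/302233 (l = 1/(1/514 + 588) = 1/(302233/514) = 514/302233 ≈ 0.0017007)
Q(-25, -32)*l = ((-35 - 25)/(19 - 32))*(514/302233) = (-60/(-13))*(514/302233) = -1/13*(-60)*(514/302233) = (60/13)*(514/302233) = 30840/3929029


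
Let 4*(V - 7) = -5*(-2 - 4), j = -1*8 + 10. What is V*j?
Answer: 29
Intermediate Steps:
j = 2 (j = -8 + 10 = 2)
V = 29/2 (V = 7 + (-5*(-2 - 4))/4 = 7 + (-5*(-6))/4 = 7 + (¼)*30 = 7 + 15/2 = 29/2 ≈ 14.500)
V*j = (29/2)*2 = 29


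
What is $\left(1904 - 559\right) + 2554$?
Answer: $3899$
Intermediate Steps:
$\left(1904 - 559\right) + 2554 = 1345 + 2554 = 3899$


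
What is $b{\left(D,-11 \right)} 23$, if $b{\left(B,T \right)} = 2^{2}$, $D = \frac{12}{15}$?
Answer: $92$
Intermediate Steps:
$D = \frac{4}{5}$ ($D = 12 \cdot \frac{1}{15} = \frac{4}{5} \approx 0.8$)
$b{\left(B,T \right)} = 4$
$b{\left(D,-11 \right)} 23 = 4 \cdot 23 = 92$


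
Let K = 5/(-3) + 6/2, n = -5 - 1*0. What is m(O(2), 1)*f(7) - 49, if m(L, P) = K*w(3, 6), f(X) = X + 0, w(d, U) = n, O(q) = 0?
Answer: -287/3 ≈ -95.667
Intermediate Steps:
n = -5 (n = -5 + 0 = -5)
w(d, U) = -5
f(X) = X
K = 4/3 (K = 5*(-⅓) + 6*(½) = -5/3 + 3 = 4/3 ≈ 1.3333)
m(L, P) = -20/3 (m(L, P) = (4/3)*(-5) = -20/3)
m(O(2), 1)*f(7) - 49 = -20/3*7 - 49 = -140/3 - 49 = -287/3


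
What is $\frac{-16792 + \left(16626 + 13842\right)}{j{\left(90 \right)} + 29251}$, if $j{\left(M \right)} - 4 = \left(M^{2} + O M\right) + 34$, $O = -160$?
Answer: $\frac{13676}{22989} \approx 0.59489$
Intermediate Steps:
$j{\left(M \right)} = 38 + M^{2} - 160 M$ ($j{\left(M \right)} = 4 + \left(\left(M^{2} - 160 M\right) + 34\right) = 4 + \left(34 + M^{2} - 160 M\right) = 38 + M^{2} - 160 M$)
$\frac{-16792 + \left(16626 + 13842\right)}{j{\left(90 \right)} + 29251} = \frac{-16792 + \left(16626 + 13842\right)}{\left(38 + 90^{2} - 14400\right) + 29251} = \frac{-16792 + 30468}{\left(38 + 8100 - 14400\right) + 29251} = \frac{13676}{-6262 + 29251} = \frac{13676}{22989}$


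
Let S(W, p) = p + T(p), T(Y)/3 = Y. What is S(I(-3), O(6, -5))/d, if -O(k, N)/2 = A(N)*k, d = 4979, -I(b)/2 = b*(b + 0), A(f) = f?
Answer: 240/4979 ≈ 0.048202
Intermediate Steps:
T(Y) = 3*Y
I(b) = -2*b**2 (I(b) = -2*b*(b + 0) = -2*b*b = -2*b**2)
O(k, N) = -2*N*k
S(W, p) = 4*p (S(W, p) = p + 3*p = 4*p)
S(I(-3), O(6, -5))/d = (4*(-2*(-5)*6))/4979 = (4*60)*(1/4979) = 240*(1/4979) = 240/4979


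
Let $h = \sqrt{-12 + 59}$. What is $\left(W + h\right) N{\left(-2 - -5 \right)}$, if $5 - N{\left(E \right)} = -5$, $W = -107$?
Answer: $-1070 + 10 \sqrt{47} \approx -1001.4$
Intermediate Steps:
$N{\left(E \right)} = 10$ ($N{\left(E \right)} = 5 - -5 = 5 + 5 = 10$)
$h = \sqrt{47} \approx 6.8557$
$\left(W + h\right) N{\left(-2 - -5 \right)} = \left(-107 + \sqrt{47}\right) 10 = -1070 + 10 \sqrt{47}$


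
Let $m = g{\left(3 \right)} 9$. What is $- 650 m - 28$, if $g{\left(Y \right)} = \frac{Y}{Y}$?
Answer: $-5878$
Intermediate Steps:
$g{\left(Y \right)} = 1$
$m = 9$ ($m = 1 \cdot 9 = 9$)
$- 650 m - 28 = \left(-650\right) 9 - 28 = -5850 - 28 = -5878$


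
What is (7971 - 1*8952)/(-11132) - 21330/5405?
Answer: -2018637/523204 ≈ -3.8582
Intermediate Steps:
(7971 - 1*8952)/(-11132) - 21330/5405 = (7971 - 8952)*(-1/11132) - 21330*1/5405 = -981*(-1/11132) - 4266/1081 = 981/11132 - 4266/1081 = -2018637/523204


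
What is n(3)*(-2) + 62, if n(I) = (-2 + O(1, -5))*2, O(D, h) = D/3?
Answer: 206/3 ≈ 68.667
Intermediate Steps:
O(D, h) = D/3 (O(D, h) = D*(⅓) = D/3)
n(I) = -10/3 (n(I) = (-2 + (⅓)*1)*2 = (-2 + ⅓)*2 = -5/3*2 = -10/3)
n(3)*(-2) + 62 = -10/3*(-2) + 62 = 20/3 + 62 = 206/3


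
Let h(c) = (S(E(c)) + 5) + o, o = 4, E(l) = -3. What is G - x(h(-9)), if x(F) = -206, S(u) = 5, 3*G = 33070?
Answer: 33688/3 ≈ 11229.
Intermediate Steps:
G = 33070/3 (G = (⅓)*33070 = 33070/3 ≈ 11023.)
h(c) = 14 (h(c) = (5 + 5) + 4 = 10 + 4 = 14)
G - x(h(-9)) = 33070/3 - 1*(-206) = 33070/3 + 206 = 33688/3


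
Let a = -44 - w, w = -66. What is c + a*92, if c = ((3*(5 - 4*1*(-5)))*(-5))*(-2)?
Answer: 2774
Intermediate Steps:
c = 750 (c = ((3*(5 - 4*(-5)))*(-5))*(-2) = ((3*(5 + 20))*(-5))*(-2) = ((3*25)*(-5))*(-2) = (75*(-5))*(-2) = -375*(-2) = 750)
a = 22 (a = -44 - 1*(-66) = -44 + 66 = 22)
c + a*92 = 750 + 22*92 = 750 + 2024 = 2774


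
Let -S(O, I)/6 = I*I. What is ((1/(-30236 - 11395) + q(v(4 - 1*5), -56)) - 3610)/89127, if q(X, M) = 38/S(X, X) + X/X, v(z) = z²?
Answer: -16723327/412271793 ≈ -0.040564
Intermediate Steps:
S(O, I) = -6*I² (S(O, I) = -6*I*I = -6*I²)
q(X, M) = 1 - 19/(3*X²) (q(X, M) = 38/((-6*X²)) + X/X = 38*(-1/(6*X²)) + 1 = -19/(3*X²) + 1 = 1 - 19/(3*X²))
((1/(-30236 - 11395) + q(v(4 - 1*5), -56)) - 3610)/89127 = ((1/(-30236 - 11395) + (1 - 19/(3*(4 - 1*5)⁴))) - 3610)/89127 = ((1/(-41631) + (1 - 19/(3*(4 - 5)⁴))) - 3610)*(1/89127) = ((-1/41631 + (1 - 19/(3*((-1)²)²))) - 3610)*(1/89127) = ((-1/41631 + (1 - 19/3/1²)) - 3610)*(1/89127) = ((-1/41631 + (1 - 19/3*1)) - 3610)*(1/89127) = ((-1/41631 + (1 - 19/3)) - 3610)*(1/89127) = ((-1/41631 - 16/3) - 3610)*(1/89127) = (-74011/13877 - 3610)*(1/89127) = -50169981/13877*1/89127 = -16723327/412271793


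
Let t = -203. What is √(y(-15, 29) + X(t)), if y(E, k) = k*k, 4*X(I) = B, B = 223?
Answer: √3587/2 ≈ 29.946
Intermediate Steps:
X(I) = 223/4 (X(I) = (¼)*223 = 223/4)
y(E, k) = k²
√(y(-15, 29) + X(t)) = √(29² + 223/4) = √(841 + 223/4) = √(3587/4) = √3587/2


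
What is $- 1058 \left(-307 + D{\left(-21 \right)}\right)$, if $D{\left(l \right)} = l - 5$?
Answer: $352314$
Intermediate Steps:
$D{\left(l \right)} = -5 + l$
$- 1058 \left(-307 + D{\left(-21 \right)}\right) = - 1058 \left(-307 - 26\right) = \left(-1058\right) \left(-333\right) = 352314$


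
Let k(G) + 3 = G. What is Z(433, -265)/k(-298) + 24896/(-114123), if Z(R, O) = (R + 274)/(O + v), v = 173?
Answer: -86962153/451470588 ≈ -0.19262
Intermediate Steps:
k(G) = -3 + G
Z(R, O) = (274 + R)/(173 + O) (Z(R, O) = (R + 274)/(O + 173) = (274 + R)/(173 + O))
Z(433, -265)/k(-298) + 24896/(-114123) = ((274 + 433)/(173 - 265))/(-3 - 298) + 24896/(-114123) = (707/(-92))/(-301) + 24896*(-1/114123) = -1/92*707*(-1/301) - 24896/114123 = -707/92*(-1/301) - 24896/114123 = 101/3956 - 24896/114123 = -86962153/451470588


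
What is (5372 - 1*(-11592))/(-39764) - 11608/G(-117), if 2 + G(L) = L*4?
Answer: 56700929/2336135 ≈ 24.271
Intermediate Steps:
G(L) = -2 + 4*L (G(L) = -2 + L*4 = -2 + 4*L)
(5372 - 1*(-11592))/(-39764) - 11608/G(-117) = (5372 - 1*(-11592))/(-39764) - 11608/(-2 + 4*(-117)) = (5372 + 11592)*(-1/39764) - 11608/(-2 - 468) = 16964*(-1/39764) - 11608/(-470) = -4241/9941 - 11608*(-1/470) = -4241/9941 + 5804/235 = 56700929/2336135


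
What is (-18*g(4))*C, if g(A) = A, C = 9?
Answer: -648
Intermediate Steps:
(-18*g(4))*C = -18*4*9 = -72*9 = -648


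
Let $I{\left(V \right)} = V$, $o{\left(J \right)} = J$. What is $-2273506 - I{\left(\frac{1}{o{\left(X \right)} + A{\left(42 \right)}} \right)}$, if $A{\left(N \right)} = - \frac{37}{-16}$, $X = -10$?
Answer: $- \frac{279641222}{123} \approx -2.2735 \cdot 10^{6}$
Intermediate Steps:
$A{\left(N \right)} = \frac{37}{16}$ ($A{\left(N \right)} = \left(-37\right) \left(- \frac{1}{16}\right) = \frac{37}{16}$)
$-2273506 - I{\left(\frac{1}{o{\left(X \right)} + A{\left(42 \right)}} \right)} = -2273506 - \frac{1}{-10 + \frac{37}{16}} = -2273506 - \frac{1}{- \frac{123}{16}} = -2273506 - - \frac{16}{123} = -2273506 + \frac{16}{123} = - \frac{279641222}{123}$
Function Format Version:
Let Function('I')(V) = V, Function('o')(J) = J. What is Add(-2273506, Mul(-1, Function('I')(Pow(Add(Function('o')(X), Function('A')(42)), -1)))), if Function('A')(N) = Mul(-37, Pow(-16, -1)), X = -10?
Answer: Rational(-279641222, 123) ≈ -2.2735e+6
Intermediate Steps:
Function('A')(N) = Rational(37, 16) (Function('A')(N) = Mul(-37, Rational(-1, 16)) = Rational(37, 16))
Add(-2273506, Mul(-1, Function('I')(Pow(Add(Function('o')(X), Function('A')(42)), -1)))) = Add(-2273506, Mul(-1, Pow(Add(-10, Rational(37, 16)), -1))) = Add(-2273506, Mul(-1, Pow(Rational(-123, 16), -1))) = Add(-2273506, Mul(-1, Rational(-16, 123))) = Add(-2273506, Rational(16, 123)) = Rational(-279641222, 123)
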